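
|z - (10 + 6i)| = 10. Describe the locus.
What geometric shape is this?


|z - z0| = r is a circle with center z0 and radius r.
Center = (10, 6), radius = 10

Circle with center (10, 6) and radius 10


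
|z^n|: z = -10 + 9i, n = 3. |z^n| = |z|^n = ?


|z| = sqrt(100+81) = sqrt(181) = 13.4536
|z^3| = |z|^3 = (sqrt(181))^3 = 181*sqrt(181)

|z^3| = 181*sqrt(181) ≈ 2435.1060


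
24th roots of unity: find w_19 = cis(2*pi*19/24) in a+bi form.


Angle = 360*19/24 = 285°
a = cos(285°) = 0.2588
b = sin(285°) = -0.9659

0.2588 - 0.9659i


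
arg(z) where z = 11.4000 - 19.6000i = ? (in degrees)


Re = 11.4, Im = -19.6
arg = atan2(-19.6, 11.4) = -59.8163 degrees

arg(z) = -59.8163 degrees


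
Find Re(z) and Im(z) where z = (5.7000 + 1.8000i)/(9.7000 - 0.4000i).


Multiply by conjugate: (5.7000 + 1.8000i)(9.7000 + 0.4000i) / (9.7^2 + (-0.4)^2)
Numerator real = 5.7*9.7 + 1.8*(-0.4) = 54.57
Numerator imag = 1.8*9.7 - 5.7*(-0.4) = 19.74
Denominator = 94.25
Re(z) = 54.57/94.25 = 0.5790
Im(z) = 19.74/94.25 = 0.2094

Re(z) = 0.5790, Im(z) = 0.2094


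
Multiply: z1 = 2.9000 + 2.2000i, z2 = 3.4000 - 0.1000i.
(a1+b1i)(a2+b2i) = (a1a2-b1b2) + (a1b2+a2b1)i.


Real = 2.9*3.4 - 2.2*(-0.1) = 9.86 - (-0.22) = 10.08
Imag = 2.9*(-0.1) + 3.4*2.2 = -0.29 + 7.48 = 7.19

10.0800 + 7.1900i


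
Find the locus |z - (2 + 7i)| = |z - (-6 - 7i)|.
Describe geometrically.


Equal distances means the locus is the perpendicular bisector of z1 and z2.
Midpoint = ((2+(-6))/2, (7+(-7))/2) = (-2.0000, 0)

Perpendicular bisector through (-2.0000, 0)


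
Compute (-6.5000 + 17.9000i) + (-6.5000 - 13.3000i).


Real: -6.5 - 6.5 = -13
Imag: 17.9 - 13.3 = 4.6

-13.0000 + 4.6000i


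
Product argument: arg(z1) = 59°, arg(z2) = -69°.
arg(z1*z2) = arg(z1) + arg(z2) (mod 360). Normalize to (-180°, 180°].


arg(z1*z2) = 59° - 69° = -10°
Normalized to (-180°, 180°]: -10°

-10°


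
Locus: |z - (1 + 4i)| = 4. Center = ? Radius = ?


|z - z0| = r is a circle with center z0 and radius r.
Center = (1, 4), radius = 4

Circle with center (1, 4) and radius 4


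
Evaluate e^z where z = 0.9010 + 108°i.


e^0.9010 = 2.4621
cos(108°) = -0.309
sin(108°) = 0.95106
Real = 2.4621*(-0.309) = -0.7608
Imag = 2.4621*0.95106 = 2.3416

-0.7608 + 2.3416i


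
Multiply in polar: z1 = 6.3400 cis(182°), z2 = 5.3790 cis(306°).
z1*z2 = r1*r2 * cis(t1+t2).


r = 6.3400 * 5.3790 = 34.1029
theta = 182° + 306° = 488° = 128° (mod 360)

34.1029 cis(128°)


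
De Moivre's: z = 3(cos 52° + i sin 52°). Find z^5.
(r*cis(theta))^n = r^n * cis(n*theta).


r^5 = 3^5 = 243
n*theta = 5*52° = 260° = 260° (mod 360)
a = 243*cos(260°) = -42.1965
b = 243*sin(260°) = -239.3083

243 cis(260°) = -42.1965 - 239.3083i


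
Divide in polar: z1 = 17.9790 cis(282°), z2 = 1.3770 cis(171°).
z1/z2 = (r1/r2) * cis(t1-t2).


r = 17.9790 / 1.3770 = 13.0566
theta = 282° - 171° = 111° = 111° (mod 360)

13.0566 cis(111°)


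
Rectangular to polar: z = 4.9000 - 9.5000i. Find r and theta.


r = sqrt(24.01+90.25) = sqrt(114.26) = 10.6892
theta = atan2(-9.5, 4.9) = -62.7158 degrees

r = 10.6892, theta = -62.7158 degrees


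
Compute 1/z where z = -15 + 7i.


|z|^2 = 225+49 = 274
1/z = (-15 - 7i)/274

1/z = -0.0547 - 0.0255i


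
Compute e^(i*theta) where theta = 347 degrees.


cos(347°) = 0.9744
sin(347°) = -0.2250

e^(i*347°) = 0.9744 - 0.2250i


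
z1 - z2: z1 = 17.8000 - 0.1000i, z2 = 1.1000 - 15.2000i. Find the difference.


Real: 17.8 - 1.1 = 16.7
Imag: -0.1 + 15.2 = 15.1

16.7000 + 15.1000i


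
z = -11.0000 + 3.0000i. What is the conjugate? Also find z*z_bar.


z_bar = -11.0000 - 3.0000i
z*z_bar = (-11)^2 + 3^2 = 121 + 9 = 130

z_bar = -11.0000 - 3.0000i, z*z_bar = 130


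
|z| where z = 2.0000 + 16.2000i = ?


|z| = sqrt(2^2 + 16.2^2) = sqrt(4 + 262.44) = sqrt(266.44) = 16.3230

|z| = 16.3230


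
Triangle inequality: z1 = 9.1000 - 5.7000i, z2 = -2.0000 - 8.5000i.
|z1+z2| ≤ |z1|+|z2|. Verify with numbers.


|z1| = sqrt(9.1^2 + (-5.7)^2) = sqrt(115.3) = 10.7378
|z2| = sqrt((-2)^2 + (-8.5)^2) = sqrt(76.25) = 8.7321
z1+z2 = 7.1000 - 14.2000i
|z1+z2| = sqrt(252.05) = 15.8761
|z1|+|z2| = 10.7378 + 8.7321 = 19.4699

|z1+z2| = 15.8761 ≤ |z1|+|z2| = 19.4699 (verified)


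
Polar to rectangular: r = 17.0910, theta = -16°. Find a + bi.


a = 17.0910*cos(-16°) = 17.0910*0.96126 = 16.4289
b = 17.0910*sin(-16°) = 17.0910*(-0.275637) = -4.7109

16.4289 - 4.7109i


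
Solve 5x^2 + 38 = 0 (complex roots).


disc = 0^2 - 4*5*38 = 0 - 760 = -760
sqrt(|disc|) = sqrt(760) = 27.5681
Real part = 0/(2*5) = 0
Imag part = 27.5681/(2*5) = 2.7568

0 ± 2.7568i


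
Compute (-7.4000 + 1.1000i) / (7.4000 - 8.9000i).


Conjugate of z2 = 7.4000 + 8.9000i
Numerator: (-7.4000 + 1.1000i)(7.4000 + 8.9000i) = -64.5500 - 57.7200i
Denominator: 7.4^2 + (-8.9)^2 = 133.97
Result = (-64.5500 - 57.7200i)/133.97

-0.4818 - 0.4308i


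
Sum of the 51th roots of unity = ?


The sum of all 51th roots of unity is 0.
Geometric series: (1 - w^51)/(1 - w) = (1-1)/(1-w) = 0 since w^51 = 1, w ≠ 1.
Alternatively: coefficient of z^50 in z^51 - 1 is 0.

0


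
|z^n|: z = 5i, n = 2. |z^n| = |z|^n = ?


|z| = sqrt(0+25) = sqrt(25) = 5
|z^2| = |z|^2 = 5^2 = 25

|z^2| = 25


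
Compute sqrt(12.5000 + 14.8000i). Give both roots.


|z| = sqrt(156.25+219.04) = 19.3724
sqrt((|z|+a)/2) = sqrt((19.3724+12.5)/2) = sqrt(15.9362) = 3.9920
sqrt((|z|-a)/2) = sqrt((19.3724-12.5)/2) = sqrt(3.4362) = 1.8537

±(3.9920 + 1.8537i) i.e. 3.9920 + 1.8537i and -3.9920 - 1.8537i


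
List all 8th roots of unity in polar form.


The 8th roots of unity are cis(360k/8°) for k=0..7
Angle step = 360/8 = 45°
Primitive root: cis(45°)
Primitive root = 0.7071 + 0.7071i

8 roots at angles: 0°, 45°, 90°, 135°, 180°, 225°, 270°, 315°


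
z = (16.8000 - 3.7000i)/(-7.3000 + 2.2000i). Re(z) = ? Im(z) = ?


Multiply by conjugate: (16.8000 - 3.7000i)(-7.3000 - 2.2000i) / ((-7.3)^2 + 2.2^2)
Numerator real = 16.8*(-7.3) - (3.7)*2.2 = -130.78
Numerator imag = -3.7*(-7.3) - 16.8*2.2 = -9.95
Denominator = 58.13
Re(z) = -130.78/58.13 = -2.2498
Im(z) = -9.95/58.13 = -0.1712

Re(z) = -2.2498, Im(z) = -0.1712


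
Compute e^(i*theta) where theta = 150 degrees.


cos(150°) = -0.8660
sin(150°) = 0.5000

e^(i*150°) = -0.8660 + 0.5000i


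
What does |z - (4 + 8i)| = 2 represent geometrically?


|z - z0| = r is a circle with center z0 and radius r.
Center = (4, 8), radius = 2

Circle with center (4, 8) and radius 2


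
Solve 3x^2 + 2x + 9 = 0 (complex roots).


disc = 2^2 - 4*3*9 = 4 - 108 = -104
sqrt(|disc|) = sqrt(104) = 10.1980
Real part = -2/(2*3) = -0.3333
Imag part = 10.1980/(2*3) = 1.6997

-0.3333 ± 1.6997i


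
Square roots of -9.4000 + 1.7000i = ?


|z| = sqrt(88.36+2.89) = 9.5525
sqrt((|z|+a)/2) = sqrt((9.5525+(-9.4))/2) = sqrt(0.0762) = 0.2761
sqrt((|z|-a)/2) = sqrt((9.5525-(-9.4))/2) = sqrt(9.4762) = 3.0784

±(0.2761 + 3.0784i) i.e. 0.2761 + 3.0784i and -0.2761 - 3.0784i


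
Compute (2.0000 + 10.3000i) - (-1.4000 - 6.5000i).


Real: 2 + 1.4 = 3.4
Imag: 10.3 + 6.5 = 16.8

3.4000 + 16.8000i


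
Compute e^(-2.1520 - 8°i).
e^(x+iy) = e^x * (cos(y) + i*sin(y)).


e^-2.1520 = 0.11625
cos(-8°) = 0.9903
sin(-8°) = -0.1392
Real = 0.11625*0.9903 = 0.1151
Imag = 0.11625*(-0.1392) = -0.0162

0.1151 - 0.0162i


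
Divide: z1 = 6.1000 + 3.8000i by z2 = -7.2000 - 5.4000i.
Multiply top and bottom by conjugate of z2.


Conjugate of z2 = -7.2000 + 5.4000i
Numerator: (6.1000 + 3.8000i)(-7.2000 + 5.4000i) = -64.4400 + 5.5800i
Denominator: (-7.2)^2 + (-5.4)^2 = 81
Result = (-64.4400 + 5.5800i)/81

-0.7956 + 0.0689i


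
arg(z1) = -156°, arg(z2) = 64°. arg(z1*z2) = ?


arg(z1*z2) = -156° + 64° = -92°
Normalized to (-180°, 180°]: -92°

-92°


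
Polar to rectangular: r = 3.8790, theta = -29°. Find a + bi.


a = 3.8790*cos(-29°) = 3.8790*0.8746 = 3.3926
b = 3.8790*sin(-29°) = 3.8790*(-0.48481) = -1.8806

3.3926 - 1.8806i


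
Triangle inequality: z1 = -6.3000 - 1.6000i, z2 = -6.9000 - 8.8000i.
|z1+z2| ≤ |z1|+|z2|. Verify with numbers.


|z1| = sqrt((-6.3)^2 + (-1.6)^2) = sqrt(42.25) = 6.5000
|z2| = sqrt((-6.9)^2 + (-8.8)^2) = sqrt(125.05) = 11.1826
z1+z2 = -13.2000 - 10.4000i
|z1+z2| = sqrt(282.4) = 16.8048
|z1|+|z2| = 6.5000 + 11.1826 = 17.6826

|z1+z2| = 16.8048 ≤ |z1|+|z2| = 17.6826 (verified)


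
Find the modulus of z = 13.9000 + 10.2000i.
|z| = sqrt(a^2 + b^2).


|z| = sqrt(13.9^2 + 10.2^2) = sqrt(193.21 + 104.04) = sqrt(297.25) = 17.2409

|z| = 17.2409


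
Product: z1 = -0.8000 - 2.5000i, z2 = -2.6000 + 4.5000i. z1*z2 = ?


Real = -0.8*(-2.6) - (-2.5)*4.5 = 2.08 - (-11.25) = 13.33
Imag = -0.8*4.5 - (2.6)*(-2.5) = -3.6 + 6.5 = 2.9

13.3300 + 2.9000i


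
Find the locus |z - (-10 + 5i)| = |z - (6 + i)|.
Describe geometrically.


Equal distances means the locus is the perpendicular bisector of z1 and z2.
Midpoint = ((-10+6)/2, (5+1)/2) = (-2.0000, 3.0000)

Perpendicular bisector through (-2.0000, 3.0000)


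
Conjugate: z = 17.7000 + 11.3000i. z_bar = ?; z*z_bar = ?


z_bar = 17.7000 - 11.3000i
z*z_bar = 17.7^2 + 11.3^2 = 313.29 + 127.69 = 440.98

z_bar = 17.7000 - 11.3000i, z*z_bar = 440.98


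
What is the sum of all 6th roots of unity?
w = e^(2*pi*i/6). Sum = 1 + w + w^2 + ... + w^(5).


The sum of all 6th roots of unity is 0.
Geometric series: (1 - w^6)/(1 - w) = (1-1)/(1-w) = 0 since w^6 = 1, w ≠ 1.
Alternatively: coefficient of z^5 in z^6 - 1 is 0.

0


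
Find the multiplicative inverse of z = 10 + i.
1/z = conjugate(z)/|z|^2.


|z|^2 = 100+1 = 101
1/z = (10 - 1i)/101

1/z = 0.0990 - 0.0099i


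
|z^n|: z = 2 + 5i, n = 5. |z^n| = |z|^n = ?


|z| = sqrt(4+25) = sqrt(29) = 5.3852
|z^5| = |z|^5 = (sqrt(29))^5 = 29^2 * sqrt(29) = 841*sqrt(29)

|z^5| = 841*sqrt(29) ≈ 4528.9236


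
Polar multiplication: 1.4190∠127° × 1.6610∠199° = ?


r = 1.4190 * 1.6610 = 2.3570
theta = 127° + 199° = 326° = 326° (mod 360)

2.3570 cis(326°)


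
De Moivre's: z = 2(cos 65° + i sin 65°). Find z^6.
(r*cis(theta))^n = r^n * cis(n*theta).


r^6 = 2^6 = 64
n*theta = 6*65° = 390° = 30° (mod 360)
a = 64*cos(30°) = 55.4256
b = 64*sin(30°) = 32.0000

64 cis(30°) = 55.4256 + 32.0000i


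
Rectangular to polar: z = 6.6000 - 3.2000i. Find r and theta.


r = sqrt(43.56+10.24) = sqrt(53.8) = 7.3348
theta = atan2(-3.2, 6.6) = -25.8664 degrees

r = 7.3348, theta = -25.8664 degrees


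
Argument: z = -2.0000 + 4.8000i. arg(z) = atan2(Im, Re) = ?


Re = -2, Im = 4.8
arg = atan2(4.8, -2) = 112.6199 degrees

arg(z) = 112.6199 degrees


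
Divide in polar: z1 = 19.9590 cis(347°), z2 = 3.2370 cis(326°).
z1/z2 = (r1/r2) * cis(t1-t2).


r = 19.9590 / 3.2370 = 6.1659
theta = 347° - 326° = 21° = 21° (mod 360)

6.1659 cis(21°)


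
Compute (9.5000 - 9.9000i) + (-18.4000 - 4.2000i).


Real: 9.5 - 18.4 = -8.9
Imag: -9.9 - 4.2 = -14.1

-8.9000 - 14.1000i


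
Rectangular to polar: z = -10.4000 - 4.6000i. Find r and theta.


r = sqrt(108.16+21.16) = sqrt(129.32) = 11.3719
theta = atan2(-4.6, -10.4) = -156.1398 degrees

r = 11.3719, theta = -156.1398 degrees


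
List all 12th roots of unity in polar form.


The 12th roots of unity are cis(360k/12°) for k=0..11
Angle step = 360/12 = 30°
Primitive root: cis(30°)
Primitive root = 0.8660 + 0.5000i

12 roots at angles: 0°, 30°, 60°, 90°, 120°, 150°, 180°, 210°, 240°, 270°, 300°, 330°


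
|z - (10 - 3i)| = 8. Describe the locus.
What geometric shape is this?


|z - z0| = r is a circle with center z0 and radius r.
Center = (10, -3), radius = 8

Circle with center (10, -3) and radius 8


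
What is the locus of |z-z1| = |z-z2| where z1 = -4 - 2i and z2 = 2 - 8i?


Equal distances means the locus is the perpendicular bisector of z1 and z2.
Midpoint = ((-4+2)/2, (-2+(-8))/2) = (-1.0000, -5.0000)

Perpendicular bisector through (-1.0000, -5.0000)


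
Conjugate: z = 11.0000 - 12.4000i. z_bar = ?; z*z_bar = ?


z_bar = 11.0000 + 12.4000i
z*z_bar = 11^2 + (-12.4)^2 = 121 + 153.76 = 274.76

z_bar = 11.0000 + 12.4000i, z*z_bar = 274.76


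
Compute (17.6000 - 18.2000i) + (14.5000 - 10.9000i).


Real: 17.6 + 14.5 = 32.1
Imag: -18.2 - 10.9 = -29.1

32.1000 - 29.1000i


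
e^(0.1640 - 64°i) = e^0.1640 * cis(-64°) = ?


e^0.1640 = 1.1782
cos(-64°) = 0.4384
sin(-64°) = -0.8988
Real = 1.1782*0.4384 = 0.5165
Imag = 1.1782*(-0.8988) = -1.0590

0.5165 - 1.0590i


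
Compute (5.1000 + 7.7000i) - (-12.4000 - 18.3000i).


Real: 5.1 + 12.4 = 17.5
Imag: 7.7 + 18.3 = 26

17.5000 + 26.0000i


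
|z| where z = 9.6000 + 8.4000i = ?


|z| = sqrt(9.6^2 + 8.4^2) = sqrt(92.16 + 70.56) = sqrt(162.72) = 12.7562

|z| = 12.7562


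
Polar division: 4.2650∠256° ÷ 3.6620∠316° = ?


r = 4.2650 / 3.6620 = 1.1647
theta = 256° - 316° = -60° = 300° (mod 360)

1.1647 cis(300°)


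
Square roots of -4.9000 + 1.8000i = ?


|z| = sqrt(24.01+3.24) = 5.2202
sqrt((|z|+a)/2) = sqrt((5.2202+(-4.9))/2) = sqrt(0.1601) = 0.4001
sqrt((|z|-a)/2) = sqrt((5.2202-(-4.9))/2) = sqrt(5.0601) = 2.2495

±(0.4001 + 2.2495i) i.e. 0.4001 + 2.2495i and -0.4001 - 2.2495i


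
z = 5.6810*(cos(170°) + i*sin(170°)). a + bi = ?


a = 5.6810*cos(170°) = 5.6810*(-0.98481) = -5.5947
b = 5.6810*sin(170°) = 5.6810*0.17365 = 0.9865

-5.5947 + 0.9865i


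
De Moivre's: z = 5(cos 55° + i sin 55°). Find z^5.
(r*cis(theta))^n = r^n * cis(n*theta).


r^5 = 5^5 = 3125
n*theta = 5*55° = 275° = 275° (mod 360)
a = 3125*cos(275°) = 272.3617
b = 3125*sin(275°) = -3113.1084

3125 cis(275°) = 272.3617 - 3113.1084i


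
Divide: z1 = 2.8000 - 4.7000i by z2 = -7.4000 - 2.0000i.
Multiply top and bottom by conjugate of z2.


Conjugate of z2 = -7.4000 + 2.0000i
Numerator: (2.8000 - 4.7000i)(-7.4000 + 2.0000i) = -11.3200 + 40.3800i
Denominator: (-7.4)^2 + (-2)^2 = 58.76
Result = (-11.3200 + 40.3800i)/58.76

-0.1926 + 0.6872i


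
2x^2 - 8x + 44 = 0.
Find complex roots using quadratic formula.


disc = (-8)^2 - 4*2*44 = 64 - 352 = -288
sqrt(|disc|) = sqrt(288) = 16.9706
Real part = 8/(2*2) = 2.0000
Imag part = 16.9706/(2*2) = 4.2426

2.0000 ± 4.2426i


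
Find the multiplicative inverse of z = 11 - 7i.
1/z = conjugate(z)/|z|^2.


|z|^2 = 121+49 = 170
1/z = (11 + 7i)/170

1/z = 0.0647 + 0.0412i


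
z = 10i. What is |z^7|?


|z| = sqrt(0+100) = sqrt(100) = 10
|z^7| = |z|^7 = 10^7 = 10000000

|z^7| = 10000000


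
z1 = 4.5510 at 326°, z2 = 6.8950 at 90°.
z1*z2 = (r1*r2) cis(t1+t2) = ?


r = 4.5510 * 6.8950 = 31.3791
theta = 326° + 90° = 416° = 56° (mod 360)

31.3791 cis(56°)


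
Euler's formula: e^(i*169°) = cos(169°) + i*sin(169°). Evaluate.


cos(169°) = -0.9816
sin(169°) = 0.1908

e^(i*169°) = -0.9816 + 0.1908i


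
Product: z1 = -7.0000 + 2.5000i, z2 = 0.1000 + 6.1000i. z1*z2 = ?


Real = -7*0.1 - 2.5*6.1 = -0.7 - 15.25 = -15.95
Imag = -7*6.1 + 0.1*2.5 = -42.7 + 0.25 = -42.45

-15.9500 - 42.4500i


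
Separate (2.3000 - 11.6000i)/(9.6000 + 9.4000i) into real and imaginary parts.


Multiply by conjugate: (2.3000 - 11.6000i)(9.6000 - 9.4000i) / (9.6^2 + 9.4^2)
Numerator real = 2.3*9.6 - (11.6)*9.4 = -86.96
Numerator imag = -11.6*9.6 - 2.3*9.4 = -132.98
Denominator = 180.52
Re(z) = -86.96/180.52 = -0.4817
Im(z) = -132.98/180.52 = -0.7366

Re(z) = -0.4817, Im(z) = -0.7366


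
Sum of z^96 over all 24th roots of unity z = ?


The roots are w_k = w^k with w = e^(2*pi*i/24), and (w^k)^96 = (w^96)^k.
So S = 1 + u + u^2 + ... + u^(23) with u = w^96.
96 = 4*24 + 0, so 96 is a multiple of 24 and u = (w^24)^4 = 1.
Every one of the 24 terms equals 1: S = 24

S = 24


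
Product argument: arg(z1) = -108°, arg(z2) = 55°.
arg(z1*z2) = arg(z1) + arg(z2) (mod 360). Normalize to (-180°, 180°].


arg(z1*z2) = -108° + 55° = -53°
Normalized to (-180°, 180°]: -53°

-53°


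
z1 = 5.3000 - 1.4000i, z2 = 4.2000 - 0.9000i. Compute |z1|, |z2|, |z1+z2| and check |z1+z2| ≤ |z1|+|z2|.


|z1| = sqrt(5.3^2 + (-1.4)^2) = sqrt(30.05) = 5.4818
|z2| = sqrt(4.2^2 + (-0.9)^2) = sqrt(18.45) = 4.2953
z1+z2 = 9.5000 - 2.3000i
|z1+z2| = sqrt(95.54) = 9.7745
|z1|+|z2| = 5.4818 + 4.2953 = 9.7771

|z1+z2| = 9.7745 ≤ |z1|+|z2| = 9.7771 (verified)


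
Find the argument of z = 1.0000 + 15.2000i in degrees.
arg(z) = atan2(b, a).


Re = 1, Im = 15.2
arg = atan2(15.2, 1) = 86.2360 degrees

arg(z) = 86.2360 degrees


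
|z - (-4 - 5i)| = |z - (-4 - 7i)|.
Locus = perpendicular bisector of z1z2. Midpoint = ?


Equal distances means the locus is the perpendicular bisector of z1 and z2.
Midpoint = ((-4+(-4))/2, (-5+(-7))/2) = (-4.0000, -6.0000)

Perpendicular bisector through (-4.0000, -6.0000)


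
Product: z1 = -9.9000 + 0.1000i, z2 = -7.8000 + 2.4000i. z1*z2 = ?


Real = -9.9*(-7.8) - 0.1*2.4 = 77.22 - 0.24 = 76.98
Imag = -9.9*2.4 - (7.8)*0.1 = -23.76 - (0.78) = -24.54

76.9800 - 24.5400i


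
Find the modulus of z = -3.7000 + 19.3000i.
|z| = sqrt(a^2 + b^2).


|z| = sqrt((-3.7)^2 + 19.3^2) = sqrt(13.69 + 372.49) = sqrt(386.18) = 19.6515

|z| = 19.6515


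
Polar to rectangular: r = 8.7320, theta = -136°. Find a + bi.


a = 8.7320*cos(-136°) = 8.7320*(-0.71934) = -6.2813
b = 8.7320*sin(-136°) = 8.7320*(-0.69466) = -6.0658

-6.2813 - 6.0658i


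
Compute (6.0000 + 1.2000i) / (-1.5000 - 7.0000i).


Conjugate of z2 = -1.5000 + 7.0000i
Numerator: (6.0000 + 1.2000i)(-1.5000 + 7.0000i) = -17.4000 + 40.2000i
Denominator: (-1.5)^2 + (-7)^2 = 51.25
Result = (-17.4000 + 40.2000i)/51.25

-0.3395 + 0.7844i


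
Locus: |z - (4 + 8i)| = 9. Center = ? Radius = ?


|z - z0| = r is a circle with center z0 and radius r.
Center = (4, 8), radius = 9

Circle with center (4, 8) and radius 9


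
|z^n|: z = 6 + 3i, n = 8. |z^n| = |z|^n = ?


|z| = sqrt(36+9) = sqrt(45) = 6.7082
|z^8| = |z|^8 = (sqrt(45))^8 = 45^4 = 4100625

|z^8| = 4100625


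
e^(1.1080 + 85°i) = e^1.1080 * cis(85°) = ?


e^1.1080 = 3.0283
cos(85°) = 0.08716
sin(85°) = 0.9962
Real = 3.0283*0.08716 = 0.2639
Imag = 3.0283*0.9962 = 3.0168

0.2639 + 3.0168i


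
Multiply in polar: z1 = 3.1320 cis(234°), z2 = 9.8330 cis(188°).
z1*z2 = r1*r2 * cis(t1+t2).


r = 3.1320 * 9.8330 = 30.7970
theta = 234° + 188° = 422° = 62° (mod 360)

30.7970 cis(62°)


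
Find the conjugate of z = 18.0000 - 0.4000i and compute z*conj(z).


z_bar = 18.0000 + 0.4000i
z*z_bar = 18^2 + (-0.4)^2 = 324 + 0.16 = 324.16

z_bar = 18.0000 + 0.4000i, z*z_bar = 324.16


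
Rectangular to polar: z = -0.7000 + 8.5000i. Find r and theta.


r = sqrt(0.49+72.25) = sqrt(72.74) = 8.5288
theta = atan2(8.5, -0.7) = 94.7079 degrees

r = 8.5288, theta = 94.7079 degrees


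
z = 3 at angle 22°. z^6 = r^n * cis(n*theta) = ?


r^6 = 3^6 = 729
n*theta = 6*22° = 132° = 132° (mod 360)
a = 729*cos(132°) = -487.7962
b = 729*sin(132°) = 541.7526

729 cis(132°) = -487.7962 + 541.7526i


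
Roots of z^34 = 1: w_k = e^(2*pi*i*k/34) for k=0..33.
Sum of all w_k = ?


The sum of all 34th roots of unity is 0.
Geometric series: (1 - w^34)/(1 - w) = (1-1)/(1-w) = 0 since w^34 = 1, w ≠ 1.
Alternatively: coefficient of z^33 in z^34 - 1 is 0.

0


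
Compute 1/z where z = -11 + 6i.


|z|^2 = 121+36 = 157
1/z = (-11 - 6i)/157

1/z = -0.0701 - 0.0382i


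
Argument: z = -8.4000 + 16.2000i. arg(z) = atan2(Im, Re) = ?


Re = -8.4, Im = 16.2
arg = atan2(16.2, -8.4) = 117.4076 degrees

arg(z) = 117.4076 degrees


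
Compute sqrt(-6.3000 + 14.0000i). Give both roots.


|z| = sqrt(39.69+196) = 15.3522
sqrt((|z|+a)/2) = sqrt((15.3522+(-6.3))/2) = sqrt(4.5261) = 2.1275
sqrt((|z|-a)/2) = sqrt((15.3522-(-6.3))/2) = sqrt(10.8261) = 3.2903

±(2.1275 + 3.2903i) i.e. 2.1275 + 3.2903i and -2.1275 - 3.2903i


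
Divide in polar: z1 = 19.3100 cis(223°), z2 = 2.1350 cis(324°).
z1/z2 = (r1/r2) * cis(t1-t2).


r = 19.3100 / 2.1350 = 9.0445
theta = 223° - 324° = -101° = 259° (mod 360)

9.0445 cis(259°)


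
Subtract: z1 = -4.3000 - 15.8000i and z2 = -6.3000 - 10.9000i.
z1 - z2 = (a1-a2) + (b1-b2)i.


Real: -4.3 + 6.3 = 2
Imag: -15.8 + 10.9 = -4.9

2.0000 - 4.9000i


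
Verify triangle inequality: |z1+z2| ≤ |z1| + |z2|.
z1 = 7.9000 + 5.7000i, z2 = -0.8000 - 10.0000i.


|z1| = sqrt(7.9^2 + 5.7^2) = sqrt(94.9) = 9.7417
|z2| = sqrt((-0.8)^2 + (-10)^2) = sqrt(100.64) = 10.0319
z1+z2 = 7.1000 - 4.3000i
|z1+z2| = sqrt(68.9) = 8.3006
|z1|+|z2| = 9.7417 + 10.0319 = 19.7736

|z1+z2| = 8.3006 ≤ |z1|+|z2| = 19.7736 (verified)


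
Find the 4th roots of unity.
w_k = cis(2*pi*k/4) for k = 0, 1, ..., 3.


The 4th roots of unity are cis(360k/4°) for k=0..3
Angle step = 360/4 = 90°
Primitive root: cis(90°)
Primitive root = 0 + 1.0000i

4 roots at angles: 0°, 90°, 180°, 270°


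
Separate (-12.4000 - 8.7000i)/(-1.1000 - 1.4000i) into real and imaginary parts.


Multiply by conjugate: (-12.4000 - 8.7000i)(-1.1000 + 1.4000i) / ((-1.1)^2 + (-1.4)^2)
Numerator real = -12.4*(-1.1) - (8.7)*(-1.4) = 25.82
Numerator imag = -8.7*(-1.1) - (-12.4)*(-1.4) = -7.79
Denominator = 3.17
Re(z) = 25.82/3.17 = 8.1451
Im(z) = -7.79/3.17 = -2.4574

Re(z) = 8.1451, Im(z) = -2.4574


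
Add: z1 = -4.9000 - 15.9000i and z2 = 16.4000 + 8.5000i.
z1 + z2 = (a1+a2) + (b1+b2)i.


Real: -4.9 + 16.4 = 11.5
Imag: -15.9 + 8.5 = -7.4

11.5000 - 7.4000i


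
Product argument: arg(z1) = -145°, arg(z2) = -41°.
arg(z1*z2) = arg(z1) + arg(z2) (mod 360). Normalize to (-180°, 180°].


arg(z1*z2) = -145° - 41° = -186°
Normalized to (-180°, 180°]: 174°

174°


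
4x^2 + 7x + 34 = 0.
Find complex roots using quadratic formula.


disc = 7^2 - 4*4*34 = 49 - 544 = -495
sqrt(|disc|) = sqrt(495) = 22.2486
Real part = -7/(2*4) = -0.8750
Imag part = 22.2486/(2*4) = 2.7811

-0.8750 ± 2.7811i


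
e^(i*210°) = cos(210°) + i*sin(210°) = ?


cos(210°) = -0.8660
sin(210°) = -0.5000

e^(i*210°) = -0.8660 - 0.5000i


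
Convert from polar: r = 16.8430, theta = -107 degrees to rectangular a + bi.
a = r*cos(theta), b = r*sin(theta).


a = 16.8430*cos(-107°) = 16.8430*(-0.29237) = -4.9244
b = 16.8430*sin(-107°) = 16.8430*(-0.9563) = -16.1070

-4.9244 - 16.1070i


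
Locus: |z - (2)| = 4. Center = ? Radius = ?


|z - z0| = r is a circle with center z0 and radius r.
Center = (2, 0), radius = 4

Circle with center (2, 0) and radius 4


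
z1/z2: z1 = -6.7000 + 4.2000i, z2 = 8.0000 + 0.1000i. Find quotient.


Conjugate of z2 = 8.0000 - 0.1000i
Numerator: (-6.7000 + 4.2000i)(8.0000 - 0.1000i) = -53.1800 + 34.2700i
Denominator: 8^2 + 0.1^2 = 64.01
Result = (-53.1800 + 34.2700i)/64.01

-0.8308 + 0.5354i


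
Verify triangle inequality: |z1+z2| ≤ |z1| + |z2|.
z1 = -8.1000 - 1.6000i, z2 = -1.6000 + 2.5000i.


|z1| = sqrt((-8.1)^2 + (-1.6)^2) = sqrt(68.17) = 8.2565
|z2| = sqrt((-1.6)^2 + 2.5^2) = sqrt(8.81) = 2.9682
z1+z2 = -9.7000 + 0.9000i
|z1+z2| = sqrt(94.9) = 9.7417
|z1|+|z2| = 8.2565 + 2.9682 = 11.2247

|z1+z2| = 9.7417 ≤ |z1|+|z2| = 11.2247 (verified)


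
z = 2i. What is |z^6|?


|z| = sqrt(0+4) = sqrt(4) = 2
|z^6| = |z|^6 = 2^6 = 64

|z^6| = 64


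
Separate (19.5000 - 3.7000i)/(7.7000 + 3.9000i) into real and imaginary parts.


Multiply by conjugate: (19.5000 - 3.7000i)(7.7000 - 3.9000i) / (7.7^2 + 3.9^2)
Numerator real = 19.5*7.7 - (3.7)*3.9 = 135.72
Numerator imag = -3.7*7.7 - 19.5*3.9 = -104.54
Denominator = 74.5
Re(z) = 135.72/74.5 = 1.8217
Im(z) = -104.54/74.5 = -1.4032

Re(z) = 1.8217, Im(z) = -1.4032


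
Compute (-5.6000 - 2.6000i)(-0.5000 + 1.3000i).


Real = -5.6*(-0.5) - (-2.6)*1.3 = 2.8 - (-3.38) = 6.18
Imag = -5.6*1.3 - (0.5)*(-2.6) = -7.28 + 1.3 = -5.98

6.1800 - 5.9800i


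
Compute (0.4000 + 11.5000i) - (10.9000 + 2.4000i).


Real: 0.4 - 10.9 = -10.5
Imag: 11.5 - 2.4 = 9.1

-10.5000 + 9.1000i


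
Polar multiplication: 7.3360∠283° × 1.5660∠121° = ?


r = 7.3360 * 1.5660 = 11.4882
theta = 283° + 121° = 404° = 44° (mod 360)

11.4882 cis(44°)


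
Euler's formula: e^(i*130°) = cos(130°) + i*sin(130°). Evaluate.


cos(130°) = -0.6428
sin(130°) = 0.7660

e^(i*130°) = -0.6428 + 0.7660i


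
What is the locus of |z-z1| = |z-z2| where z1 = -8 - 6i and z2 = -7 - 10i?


Equal distances means the locus is the perpendicular bisector of z1 and z2.
Midpoint = ((-8+(-7))/2, (-6+(-10))/2) = (-7.5000, -8.0000)

Perpendicular bisector through (-7.5000, -8.0000)


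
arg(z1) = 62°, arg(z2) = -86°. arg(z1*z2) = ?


arg(z1*z2) = 62° - 86° = -24°
Normalized to (-180°, 180°]: -24°

-24°


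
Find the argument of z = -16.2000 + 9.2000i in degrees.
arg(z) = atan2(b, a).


Re = -16.2, Im = 9.2
arg = atan2(9.2, -16.2) = 150.4077 degrees

arg(z) = 150.4077 degrees


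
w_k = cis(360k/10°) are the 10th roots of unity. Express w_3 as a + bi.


Angle = 360*3/10 = 108°
a = cos(108°) = -0.3090
b = sin(108°) = 0.9511

-0.3090 + 0.9511i


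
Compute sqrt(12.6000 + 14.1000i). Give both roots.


|z| = sqrt(158.76+198.81) = 18.9095
sqrt((|z|+a)/2) = sqrt((18.9095+12.6)/2) = sqrt(15.7548) = 3.9692
sqrt((|z|-a)/2) = sqrt((18.9095-12.6)/2) = sqrt(3.1548) = 1.7762

±(3.9692 + 1.7762i) i.e. 3.9692 + 1.7762i and -3.9692 - 1.7762i


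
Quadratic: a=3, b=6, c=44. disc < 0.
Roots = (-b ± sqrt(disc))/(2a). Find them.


disc = 6^2 - 4*3*44 = 36 - 528 = -492
sqrt(|disc|) = sqrt(492) = 22.1811
Real part = -6/(2*3) = -1.0000
Imag part = 22.1811/(2*3) = 3.6968

-1.0000 ± 3.6968i


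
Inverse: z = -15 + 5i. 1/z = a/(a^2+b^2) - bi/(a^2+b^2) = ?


|z|^2 = 225+25 = 250
1/z = (-15 - 5i)/250

1/z = -0.0600 - 0.0200i


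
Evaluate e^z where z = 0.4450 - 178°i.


e^0.4450 = 1.5605
cos(-178°) = -0.99939
sin(-178°) = -0.0349
Real = 1.5605*(-0.99939) = -1.5595
Imag = 1.5605*(-0.0349) = -0.0545

-1.5595 - 0.0545i


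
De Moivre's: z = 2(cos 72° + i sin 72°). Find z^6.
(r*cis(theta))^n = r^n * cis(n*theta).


r^6 = 2^6 = 64
n*theta = 6*72° = 432° = 72° (mod 360)
a = 64*cos(72°) = 19.7771
b = 64*sin(72°) = 60.8676

64 cis(72°) = 19.7771 + 60.8676i


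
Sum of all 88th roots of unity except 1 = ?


With w = e^(2*pi*i/88), all 88 of the 88th roots of unity w^0 = 1, w, ..., w^(87) sum to 0: 1 + w + ... + w^(87) = (1 - w^88)/(1 - w) = 0 since w^88 = 1, w ≠ 1.
Removing the root 1: w + w^2 + ... + w^(87) = 0 - 1 = -1

Sum = -1


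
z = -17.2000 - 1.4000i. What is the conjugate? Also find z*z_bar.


z_bar = -17.2000 + 1.4000i
z*z_bar = (-17.2)^2 + (-1.4)^2 = 295.84 + 1.96 = 297.8

z_bar = -17.2000 + 1.4000i, z*z_bar = 297.8


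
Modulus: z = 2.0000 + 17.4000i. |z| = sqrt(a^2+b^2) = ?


|z| = sqrt(2^2 + 17.4^2) = sqrt(4 + 302.76) = sqrt(306.76) = 17.5146

|z| = 17.5146


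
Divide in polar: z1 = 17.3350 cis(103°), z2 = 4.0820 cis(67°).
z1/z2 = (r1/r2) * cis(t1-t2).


r = 17.3350 / 4.0820 = 4.2467
theta = 103° - 67° = 36° = 36° (mod 360)

4.2467 cis(36°)


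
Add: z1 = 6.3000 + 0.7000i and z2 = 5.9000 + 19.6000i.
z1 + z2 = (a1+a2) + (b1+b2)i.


Real: 6.3 + 5.9 = 12.2
Imag: 0.7 + 19.6 = 20.3

12.2000 + 20.3000i


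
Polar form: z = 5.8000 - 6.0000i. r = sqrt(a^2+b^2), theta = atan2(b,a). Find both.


r = sqrt(33.64+36) = sqrt(69.64) = 8.3451
theta = atan2(-6, 5.8) = -45.9710 degrees

r = 8.3451, theta = -45.9710 degrees


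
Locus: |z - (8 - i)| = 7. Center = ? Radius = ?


|z - z0| = r is a circle with center z0 and radius r.
Center = (8, -1), radius = 7

Circle with center (8, -1) and radius 7


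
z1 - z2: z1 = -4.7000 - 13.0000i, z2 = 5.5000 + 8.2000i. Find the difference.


Real: -4.7 - 5.5 = -10.2
Imag: -13 - 8.2 = -21.2

-10.2000 - 21.2000i


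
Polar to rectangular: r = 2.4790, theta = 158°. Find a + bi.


a = 2.4790*cos(158°) = 2.4790*(-0.9272) = -2.2985
b = 2.4790*sin(158°) = 2.4790*0.3746 = 0.9286

-2.2985 + 0.9286i


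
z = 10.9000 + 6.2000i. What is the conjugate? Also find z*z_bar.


z_bar = 10.9000 - 6.2000i
z*z_bar = 10.9^2 + 6.2^2 = 118.81 + 38.44 = 157.25

z_bar = 10.9000 - 6.2000i, z*z_bar = 157.25


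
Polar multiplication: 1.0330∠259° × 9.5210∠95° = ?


r = 1.0330 * 9.5210 = 9.8352
theta = 259° + 95° = 354° = 354° (mod 360)

9.8352 cis(354°)


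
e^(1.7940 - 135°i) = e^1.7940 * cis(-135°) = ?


e^1.7940 = 6.0135
cos(-135°) = -0.70711
sin(-135°) = -0.70711
Real = 6.0135*(-0.70711) = -4.2522
Imag = 6.0135*(-0.70711) = -4.2522

-4.2522 - 4.2522i


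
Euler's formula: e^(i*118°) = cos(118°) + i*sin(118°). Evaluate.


cos(118°) = -0.4695
sin(118°) = 0.8829

e^(i*118°) = -0.4695 + 0.8829i


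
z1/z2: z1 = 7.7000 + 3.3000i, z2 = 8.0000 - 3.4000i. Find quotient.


Conjugate of z2 = 8.0000 + 3.4000i
Numerator: (7.7000 + 3.3000i)(8.0000 + 3.4000i) = 50.3800 + 52.5800i
Denominator: 8^2 + (-3.4)^2 = 75.56
Result = (50.3800 + 52.5800i)/75.56

0.6668 + 0.6959i


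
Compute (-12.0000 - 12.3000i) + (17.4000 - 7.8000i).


Real: -12 + 17.4 = 5.4
Imag: -12.3 - 7.8 = -20.1

5.4000 - 20.1000i


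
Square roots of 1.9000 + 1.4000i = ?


|z| = sqrt(3.61+1.96) = 2.3601
sqrt((|z|+a)/2) = sqrt((2.3601+1.9)/2) = sqrt(2.1300) = 1.4595
sqrt((|z|-a)/2) = sqrt((2.3601-1.9)/2) = sqrt(0.2300) = 0.4796

±(1.4595 + 0.4796i) i.e. 1.4595 + 0.4796i and -1.4595 - 0.4796i


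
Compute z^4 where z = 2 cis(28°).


r^4 = 2^4 = 16
n*theta = 4*28° = 112° = 112° (mod 360)
a = 16*cos(112°) = -5.9937
b = 16*sin(112°) = 14.8349

16 cis(112°) = -5.9937 + 14.8349i


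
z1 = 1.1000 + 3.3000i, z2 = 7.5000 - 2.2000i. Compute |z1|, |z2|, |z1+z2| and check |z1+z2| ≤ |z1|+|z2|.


|z1| = sqrt(1.1^2 + 3.3^2) = sqrt(12.1) = 3.4785
|z2| = sqrt(7.5^2 + (-2.2)^2) = sqrt(61.09) = 7.8160
z1+z2 = 8.6000 + 1.1000i
|z1+z2| = sqrt(75.17) = 8.6701
|z1|+|z2| = 3.4785 + 7.8160 = 11.2945

|z1+z2| = 8.6701 ≤ |z1|+|z2| = 11.2945 (verified)


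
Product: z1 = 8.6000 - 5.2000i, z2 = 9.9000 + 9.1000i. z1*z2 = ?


Real = 8.6*9.9 - (-5.2)*9.1 = 85.14 - (-47.32) = 132.46
Imag = 8.6*9.1 + 9.9*(-5.2) = 78.26 - (51.48) = 26.78

132.4600 + 26.7800i


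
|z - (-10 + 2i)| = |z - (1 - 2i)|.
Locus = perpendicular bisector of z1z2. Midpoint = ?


Equal distances means the locus is the perpendicular bisector of z1 and z2.
Midpoint = ((-10+1)/2, (2+(-2))/2) = (-4.5000, 0)

Perpendicular bisector through (-4.5000, 0)


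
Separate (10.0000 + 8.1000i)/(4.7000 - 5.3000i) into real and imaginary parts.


Multiply by conjugate: (10.0000 + 8.1000i)(4.7000 + 5.3000i) / (4.7^2 + (-5.3)^2)
Numerator real = 10*4.7 + 8.1*(-5.3) = 4.07
Numerator imag = 8.1*4.7 - 10*(-5.3) = 91.07
Denominator = 50.18
Re(z) = 4.07/50.18 = 0.0811
Im(z) = 91.07/50.18 = 1.8149

Re(z) = 0.0811, Im(z) = 1.8149


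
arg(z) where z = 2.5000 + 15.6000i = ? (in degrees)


Re = 2.5, Im = 15.6
arg = atan2(15.6, 2.5) = 80.8954 degrees

arg(z) = 80.8954 degrees


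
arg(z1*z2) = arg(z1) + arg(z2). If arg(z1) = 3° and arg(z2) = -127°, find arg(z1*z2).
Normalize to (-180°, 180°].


arg(z1*z2) = 3° - 127° = -124°
Normalized to (-180°, 180°]: -124°

-124°


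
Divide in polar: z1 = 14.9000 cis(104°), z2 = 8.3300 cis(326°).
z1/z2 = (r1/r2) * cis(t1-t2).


r = 14.9000 / 8.3300 = 1.7887
theta = 104° - 326° = -222° = 138° (mod 360)

1.7887 cis(138°)


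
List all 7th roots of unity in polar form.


The 7th roots of unity are cis(360k/7°) for k=0..6
Angle step = 360/7 = 51.4286°
Primitive root: cis(51.4286°)
Primitive root = 0.6235 + 0.7818i

7 roots at angles: 0°, 51.4286°, 102.8571°, 154.2857°, 205.7143°, 257.1429°, 308.5714°


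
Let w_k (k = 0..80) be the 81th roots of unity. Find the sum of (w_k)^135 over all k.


The roots are w_k = w^k with w = e^(2*pi*i/81), and (w^k)^135 = (w^135)^k.
So S = 1 + u + u^2 + ... + u^(80) with u = w^135.
135 = 1*81 + 54, so 135 is not a multiple of 81: u = (w^81)^1 * w^54 = w^54 ≠ 1 (w is a primitive 81th root), while u^81 = (w^81)^135 = 1.
Geometric series: S = (1 - u^81)/(1 - u) = (1 - 1)/(1 - u) = 0

S = 0


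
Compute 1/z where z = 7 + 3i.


|z|^2 = 49+9 = 58
1/z = (7 - 3i)/58

1/z = 0.1207 - 0.0517i


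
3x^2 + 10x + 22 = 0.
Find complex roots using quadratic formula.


disc = 10^2 - 4*3*22 = 100 - 264 = -164
sqrt(|disc|) = sqrt(164) = 12.8062
Real part = -10/(2*3) = -1.6667
Imag part = 12.8062/(2*3) = 2.1344

-1.6667 ± 2.1344i


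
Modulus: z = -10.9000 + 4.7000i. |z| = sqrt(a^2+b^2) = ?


|z| = sqrt((-10.9)^2 + 4.7^2) = sqrt(118.81 + 22.09) = sqrt(140.9) = 11.8701

|z| = 11.8701


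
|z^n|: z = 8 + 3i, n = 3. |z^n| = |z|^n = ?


|z| = sqrt(64+9) = sqrt(73) = 8.5440
|z^3| = |z|^3 = (sqrt(73))^3 = 73*sqrt(73)

|z^3| = 73*sqrt(73) ≈ 623.7123


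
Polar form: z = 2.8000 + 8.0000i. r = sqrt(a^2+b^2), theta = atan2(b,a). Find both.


r = sqrt(7.84+64) = sqrt(71.84) = 8.4758
theta = atan2(8, 2.8) = 70.7100 degrees

r = 8.4758, theta = 70.7100 degrees


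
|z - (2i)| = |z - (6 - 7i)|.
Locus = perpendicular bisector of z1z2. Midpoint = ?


Equal distances means the locus is the perpendicular bisector of z1 and z2.
Midpoint = ((0+6)/2, (2+(-7))/2) = (3.0000, -2.5000)

Perpendicular bisector through (3.0000, -2.5000)


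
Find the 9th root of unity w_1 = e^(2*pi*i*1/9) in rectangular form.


Angle = 360*1/9 = 40°
a = cos(40°) = 0.7660
b = sin(40°) = 0.6428

0.7660 + 0.6428i


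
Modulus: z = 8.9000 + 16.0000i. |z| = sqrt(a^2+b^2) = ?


|z| = sqrt(8.9^2 + 16^2) = sqrt(79.21 + 256) = sqrt(335.21) = 18.3087

|z| = 18.3087


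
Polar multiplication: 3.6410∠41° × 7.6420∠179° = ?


r = 3.6410 * 7.6420 = 27.8245
theta = 41° + 179° = 220° = 220° (mod 360)

27.8245 cis(220°)


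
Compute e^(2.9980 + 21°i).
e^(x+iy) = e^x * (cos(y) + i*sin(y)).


e^2.9980 = 20.0454
cos(21°) = 0.93358
sin(21°) = 0.358368
Real = 20.0454*0.93358 = 18.7140
Imag = 20.0454*0.358368 = 7.1836

18.7140 + 7.1836i


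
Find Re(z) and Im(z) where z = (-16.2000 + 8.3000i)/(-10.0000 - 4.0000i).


Multiply by conjugate: (-16.2000 + 8.3000i)(-10.0000 + 4.0000i) / ((-10)^2 + (-4)^2)
Numerator real = -16.2*(-10) + 8.3*(-4) = 128.8
Numerator imag = 8.3*(-10) - (-16.2)*(-4) = -147.8
Denominator = 116
Re(z) = 128.8/116 = 1.1103
Im(z) = -147.8/116 = -1.2741

Re(z) = 1.1103, Im(z) = -1.2741


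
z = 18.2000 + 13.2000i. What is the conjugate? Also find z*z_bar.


z_bar = 18.2000 - 13.2000i
z*z_bar = 18.2^2 + 13.2^2 = 331.24 + 174.24 = 505.48

z_bar = 18.2000 - 13.2000i, z*z_bar = 505.48


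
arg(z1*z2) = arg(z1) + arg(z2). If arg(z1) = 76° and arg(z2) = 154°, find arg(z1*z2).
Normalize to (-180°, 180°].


arg(z1*z2) = 76° + 154° = 230°
Normalized to (-180°, 180°]: -130°

-130°


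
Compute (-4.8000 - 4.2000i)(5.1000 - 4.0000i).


Real = -4.8*5.1 - (-4.2)*(-4) = -24.48 - 16.8 = -41.28
Imag = -4.8*(-4) + 5.1*(-4.2) = 19.2 - (21.42) = -2.22

-41.2800 - 2.2200i


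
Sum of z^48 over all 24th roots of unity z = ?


The roots are w_k = w^k with w = e^(2*pi*i/24), and (w^k)^48 = (w^48)^k.
So S = 1 + u + u^2 + ... + u^(23) with u = w^48.
48 = 2*24 + 0, so 48 is a multiple of 24 and u = (w^24)^2 = 1.
Every one of the 24 terms equals 1: S = 24

S = 24


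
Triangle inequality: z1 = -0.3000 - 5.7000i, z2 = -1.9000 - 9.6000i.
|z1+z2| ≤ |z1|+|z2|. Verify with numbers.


|z1| = sqrt((-0.3)^2 + (-5.7)^2) = sqrt(32.58) = 5.7079
|z2| = sqrt((-1.9)^2 + (-9.6)^2) = sqrt(95.77) = 9.7862
z1+z2 = -2.2000 - 15.3000i
|z1+z2| = sqrt(238.93) = 15.4574
|z1|+|z2| = 5.7079 + 9.7862 = 15.4941

|z1+z2| = 15.4574 ≤ |z1|+|z2| = 15.4941 (verified)


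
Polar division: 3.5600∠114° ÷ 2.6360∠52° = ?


r = 3.5600 / 2.6360 = 1.3505
theta = 114° - 52° = 62° = 62° (mod 360)

1.3505 cis(62°)


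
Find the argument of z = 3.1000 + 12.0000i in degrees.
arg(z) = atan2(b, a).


Re = 3.1, Im = 12
arg = atan2(12, 3.1) = 75.5153 degrees

arg(z) = 75.5153 degrees


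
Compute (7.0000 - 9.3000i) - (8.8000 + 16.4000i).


Real: 7 - 8.8 = -1.8
Imag: -9.3 - 16.4 = -25.7

-1.8000 - 25.7000i


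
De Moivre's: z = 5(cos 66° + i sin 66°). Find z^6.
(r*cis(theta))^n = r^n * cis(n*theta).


r^6 = 5^6 = 15625
n*theta = 6*66° = 396° = 36° (mod 360)
a = 15625*cos(36°) = 12640.8905
b = 15625*sin(36°) = 9184.1446

15625 cis(36°) = 12640.8905 + 9184.1446i


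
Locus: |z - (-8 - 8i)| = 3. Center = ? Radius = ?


|z - z0| = r is a circle with center z0 and radius r.
Center = (-8, -8), radius = 3

Circle with center (-8, -8) and radius 3


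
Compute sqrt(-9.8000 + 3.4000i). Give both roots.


|z| = sqrt(96.04+11.56) = 10.3730
sqrt((|z|+a)/2) = sqrt((10.3730+(-9.8))/2) = sqrt(0.2865) = 0.5353
sqrt((|z|-a)/2) = sqrt((10.3730-(-9.8))/2) = sqrt(10.0865) = 3.1759

±(0.5353 + 3.1759i) i.e. 0.5353 + 3.1759i and -0.5353 - 3.1759i


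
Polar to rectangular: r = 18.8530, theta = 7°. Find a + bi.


a = 18.8530*cos(7°) = 18.8530*0.99255 = 18.7125
b = 18.8530*sin(7°) = 18.8530*0.12187 = 2.2976

18.7125 + 2.2976i


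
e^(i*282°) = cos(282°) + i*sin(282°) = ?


cos(282°) = 0.2079
sin(282°) = -0.9781

e^(i*282°) = 0.2079 - 0.9781i


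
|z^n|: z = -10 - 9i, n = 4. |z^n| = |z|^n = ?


|z| = sqrt(100+81) = sqrt(181) = 13.4536
|z^4| = |z|^4 = (sqrt(181))^4 = 181^2 = 32761

|z^4| = 32761


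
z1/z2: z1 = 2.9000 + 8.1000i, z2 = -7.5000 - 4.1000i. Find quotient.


Conjugate of z2 = -7.5000 + 4.1000i
Numerator: (2.9000 + 8.1000i)(-7.5000 + 4.1000i) = -54.9600 - 48.8600i
Denominator: (-7.5)^2 + (-4.1)^2 = 73.06
Result = (-54.9600 - 48.8600i)/73.06

-0.7523 - 0.6688i


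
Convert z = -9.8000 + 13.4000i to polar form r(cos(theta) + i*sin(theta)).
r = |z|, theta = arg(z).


r = sqrt(96.04+179.56) = sqrt(275.6) = 16.6012
theta = atan2(13.4, -9.8) = 126.1796 degrees

r = 16.6012, theta = 126.1796 degrees


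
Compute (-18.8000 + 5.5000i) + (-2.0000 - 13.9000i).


Real: -18.8 - 2 = -20.8
Imag: 5.5 - 13.9 = -8.4

-20.8000 - 8.4000i


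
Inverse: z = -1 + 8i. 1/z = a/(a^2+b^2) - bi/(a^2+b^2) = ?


|z|^2 = 1+64 = 65
1/z = (-1 - 8i)/65

1/z = -0.0154 - 0.1231i


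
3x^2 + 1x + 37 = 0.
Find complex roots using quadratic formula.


disc = 1^2 - 4*3*37 = 1 - 444 = -443
sqrt(|disc|) = sqrt(443) = 21.0476
Real part = -1/(2*3) = -0.1667
Imag part = 21.0476/(2*3) = 3.5079

-0.1667 ± 3.5079i


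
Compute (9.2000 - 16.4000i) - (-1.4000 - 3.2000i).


Real: 9.2 + 1.4 = 10.6
Imag: -16.4 + 3.2 = -13.2

10.6000 - 13.2000i


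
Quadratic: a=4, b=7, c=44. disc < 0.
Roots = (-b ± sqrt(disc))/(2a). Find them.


disc = 7^2 - 4*4*44 = 49 - 704 = -655
sqrt(|disc|) = sqrt(655) = 25.5930
Real part = -7/(2*4) = -0.8750
Imag part = 25.5930/(2*4) = 3.1991

-0.8750 ± 3.1991i


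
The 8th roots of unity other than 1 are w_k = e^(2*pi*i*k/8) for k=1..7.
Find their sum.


With w = e^(2*pi*i/8), all 8 of the 8th roots of unity w^0 = 1, w, ..., w^(7) sum to 0: 1 + w + ... + w^(7) = (1 - w^8)/(1 - w) = 0 since w^8 = 1, w ≠ 1.
Removing the root 1: w + w^2 + ... + w^(7) = 0 - 1 = -1

Sum = -1


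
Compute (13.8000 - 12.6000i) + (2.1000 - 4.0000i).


Real: 13.8 + 2.1 = 15.9
Imag: -12.6 - 4 = -16.6

15.9000 - 16.6000i


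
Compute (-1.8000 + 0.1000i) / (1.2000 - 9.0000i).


Conjugate of z2 = 1.2000 + 9.0000i
Numerator: (-1.8000 + 0.1000i)(1.2000 + 9.0000i) = -3.0600 - 16.0800i
Denominator: 1.2^2 + (-9)^2 = 82.44
Result = (-3.0600 - 16.0800i)/82.44

-0.0371 - 0.1951i


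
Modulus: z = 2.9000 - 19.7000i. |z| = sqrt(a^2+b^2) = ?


|z| = sqrt(2.9^2 + (-19.7)^2) = sqrt(8.41 + 388.09) = sqrt(396.5) = 19.9123

|z| = 19.9123


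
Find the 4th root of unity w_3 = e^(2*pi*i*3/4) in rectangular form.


Angle = 360*3/4 = 270°
a = cos(270°) = 0
b = sin(270°) = -1.0000

0 - 1.0000i
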